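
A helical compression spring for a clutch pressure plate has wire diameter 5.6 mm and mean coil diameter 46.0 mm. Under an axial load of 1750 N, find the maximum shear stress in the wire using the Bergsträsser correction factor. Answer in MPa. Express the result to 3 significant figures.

1360 MPa

Spring index C = D/d = 46.0/5.6 = 8.2143
K_B = (4C+2)/(4C−3) = 34.857/29.857 = 1.1675
τ₀ = 8FD/(πd³) = 8·1750·46.0/(π·5.6³) = 644000/551.71 = 1167.3 MPa
τ_max = K·τ₀ = 1.1675 × 1167.3 = 1362.7 MPa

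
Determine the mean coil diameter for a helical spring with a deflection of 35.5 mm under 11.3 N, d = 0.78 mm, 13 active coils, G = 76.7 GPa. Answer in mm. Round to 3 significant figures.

Required rate k = F/δ = 11.3/35.5 = 0.31831 N/mm
D = (Gd⁴/(8N_a·k))^(1/3) = (76.7×10³·0.78⁴/(8·13·0.31831))^(1/3)
  = (857.611)^(1/3) = 9.5009 mm

9.50 mm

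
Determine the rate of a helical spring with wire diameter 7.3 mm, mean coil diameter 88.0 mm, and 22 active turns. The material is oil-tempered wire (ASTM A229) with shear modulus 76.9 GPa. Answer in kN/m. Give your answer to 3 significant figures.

k = Gd⁴/(8D³N_a) = (76.9×10³ × 7.3⁴) / (8 × 88.0³ × 22)
  = 2.18382e+08 / 1.19939e+08 = 1.8208 N/mm

1.82 kN/m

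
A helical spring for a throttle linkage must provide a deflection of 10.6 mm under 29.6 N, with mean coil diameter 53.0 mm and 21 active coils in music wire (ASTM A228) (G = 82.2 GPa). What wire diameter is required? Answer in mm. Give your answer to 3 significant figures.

5.40 mm

Required rate k = F/δ = 29.6/10.6 = 2.7925 N/mm
d = (8D³N_a·k / G)^(1/4) = (8·53.0³·21·2.7925 / (82.2×10³))^0.25
  = (849.67)^0.25 = 5.3990 mm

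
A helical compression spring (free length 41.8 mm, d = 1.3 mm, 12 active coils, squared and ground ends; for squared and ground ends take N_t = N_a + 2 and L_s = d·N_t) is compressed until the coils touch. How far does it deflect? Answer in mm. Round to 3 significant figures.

N_t = 14; L_s = 1.3·14 = 18.2 mm
δ_solid = L₀ − L_s = 41.8 − 18.2 = 23.6 mm

23.6 mm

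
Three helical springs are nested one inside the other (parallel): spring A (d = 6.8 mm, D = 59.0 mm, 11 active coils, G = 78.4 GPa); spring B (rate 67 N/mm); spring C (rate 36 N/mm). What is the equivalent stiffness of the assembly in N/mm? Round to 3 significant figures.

112 N/mm

k_A = Gd⁴/(8D³N_a) = (78.4×10³)(6.8⁴)/(8·59.0³·11) = 9.275 N/mm
Parallel: k_eq = 9.275 + 67 + 36 = 112.27 N/mm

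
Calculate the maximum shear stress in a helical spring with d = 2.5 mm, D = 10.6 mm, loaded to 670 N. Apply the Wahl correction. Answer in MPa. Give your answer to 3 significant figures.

Spring index C = D/d = 10.6/2.5 = 4.2400
K_W = (4C−1)/(4C−4) + 0.615/C = 15.960/12.960 + 0.1450 = 1.3765
τ₀ = 8FD/(πd³) = 8·670·10.6/(π·2.5³) = 56816/49.087 = 1157.4 MPa
τ_max = K·τ₀ = 1.3765 × 1157.4 = 1593.3 MPa

1590 MPa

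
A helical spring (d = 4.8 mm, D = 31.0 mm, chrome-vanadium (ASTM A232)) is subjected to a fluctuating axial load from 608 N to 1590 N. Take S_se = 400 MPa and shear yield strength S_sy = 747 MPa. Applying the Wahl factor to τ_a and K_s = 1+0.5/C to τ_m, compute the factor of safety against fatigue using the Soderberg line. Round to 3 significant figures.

C = D/d = 31.0/4.8 = 6.4583; K_W = (4C−1)/(4C−4)+0.615/C = 1.2326; K_s = 1+0.5/C = 1.0774
F_a = (F_max−F_min)/2 = 491 N; F_m = (F_max+F_min)/2 = 1099 N
τ_a = K_W·8F_aD/(πd³) = 1.2326 × 350.48 = 432.01 MPa
τ_m = K_s·8F_mD/(πd³) = 1.0774 × 784.47 = 845.2 MPa
Soderberg: 1/n_f = τ_a/S_se + τ_m/S_sy = 432.01/400 + 845.2/747 = 1.08002 + 1.13146 = 2.2115
n_f = 1/2.2115 = 0.4522

0.452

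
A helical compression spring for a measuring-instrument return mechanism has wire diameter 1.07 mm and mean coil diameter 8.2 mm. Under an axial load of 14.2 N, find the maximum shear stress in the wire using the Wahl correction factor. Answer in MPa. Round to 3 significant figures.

289 MPa

Spring index C = D/d = 8.2/1.07 = 7.6636
K_W = (4C−1)/(4C−4) + 0.615/C = 29.654/26.654 + 0.0803 = 1.1928
τ₀ = 8FD/(πd³) = 8·14.2·8.2/(π·1.07³) = 931.52/3.8486 = 242.04 MPa
τ_max = K·τ₀ = 1.1928 × 242.04 = 288.71 MPa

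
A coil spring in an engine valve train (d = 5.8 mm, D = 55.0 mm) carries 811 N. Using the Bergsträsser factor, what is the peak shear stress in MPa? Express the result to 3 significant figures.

Spring index C = D/d = 55.0/5.8 = 9.4828
K_B = (4C+2)/(4C−3) = 39.931/34.931 = 1.1431
τ₀ = 8FD/(πd³) = 8·811·55.0/(π·5.8³) = 356840/612.96 = 582.16 MPa
τ_max = K·τ₀ = 1.1431 × 582.16 = 665.49 MPa

665 MPa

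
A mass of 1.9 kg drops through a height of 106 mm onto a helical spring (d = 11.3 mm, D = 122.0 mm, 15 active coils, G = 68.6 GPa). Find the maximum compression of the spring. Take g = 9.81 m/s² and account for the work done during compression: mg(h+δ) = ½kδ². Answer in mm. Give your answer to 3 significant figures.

31.6 mm

k = Gd⁴/(8D³N_a) = (68.6×10³)(11.3⁴)/(8·122.0³·15) = 5.1331 N/mm
W = mg = 1.9 × 9.81 = 18.639 N
½kδ² − Wδ − Wh = 0 → δ = (W + √(W² + 2kWh))/k
δ = (18.639 + √(347.41 + 20283.2))/5.1331 = (18.639 + 143.63)/5.1331 = 31.613 mm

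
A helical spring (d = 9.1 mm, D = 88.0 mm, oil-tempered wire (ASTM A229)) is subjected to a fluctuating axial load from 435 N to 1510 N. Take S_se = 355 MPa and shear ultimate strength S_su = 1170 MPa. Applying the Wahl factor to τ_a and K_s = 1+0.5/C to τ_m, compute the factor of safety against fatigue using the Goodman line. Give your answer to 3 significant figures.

1.29

C = D/d = 88.0/9.1 = 9.6703; K_W = (4C−1)/(4C−4)+0.615/C = 1.1501; K_s = 1+0.5/C = 1.0517
F_a = (F_max−F_min)/2 = 537.5 N; F_m = (F_max+F_min)/2 = 972.5 N
τ_a = K_W·8F_aD/(πd³) = 1.1501 × 159.84 = 183.83 MPa
τ_m = K_s·8F_mD/(πd³) = 1.0517 × 289.19 = 304.15 MPa
Goodman: 1/n_f = τ_a/S_se + τ_m/S_su = 183.83/355 + 304.15/1170 = 0.51783 + 0.25995 = 0.77778
n_f = 1/0.77778 = 1.286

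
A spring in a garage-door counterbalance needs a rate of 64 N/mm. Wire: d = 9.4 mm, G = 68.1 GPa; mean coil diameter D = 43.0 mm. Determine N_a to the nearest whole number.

13

N_a = Gd⁴/(8D³k) = (68.1×10³ × 9.4⁴)/(8 × 43.0³ × 64)
    = 5.3169e+08 / 4.07076e+07 = 13.06 → 13 coils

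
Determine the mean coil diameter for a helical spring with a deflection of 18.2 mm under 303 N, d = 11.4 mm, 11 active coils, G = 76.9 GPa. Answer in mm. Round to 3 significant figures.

Required rate k = F/δ = 303/18.2 = 16.648 N/mm
D = (Gd⁴/(8N_a·k))^(1/3) = (76.9×10³·11.4⁴/(8·11·16.648))^(1/3)
  = (886527)^(1/3) = 96.0647 mm

96.1 mm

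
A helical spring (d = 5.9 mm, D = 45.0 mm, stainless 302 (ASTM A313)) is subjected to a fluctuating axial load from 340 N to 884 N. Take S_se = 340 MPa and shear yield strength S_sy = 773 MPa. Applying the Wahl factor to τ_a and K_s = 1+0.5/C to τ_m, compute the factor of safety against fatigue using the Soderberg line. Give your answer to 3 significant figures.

0.996

C = D/d = 45.0/5.9 = 7.6271; K_W = (4C−1)/(4C−4)+0.615/C = 1.1938; K_s = 1+0.5/C = 1.0656
F_a = (F_max−F_min)/2 = 272 N; F_m = (F_max+F_min)/2 = 612 N
τ_a = K_W·8F_aD/(πd³) = 1.1938 × 151.76 = 181.18 MPa
τ_m = K_s·8F_mD/(πd³) = 1.0656 × 341.47 = 363.85 MPa
Soderberg: 1/n_f = τ_a/S_se + τ_m/S_sy = 181.18/340 + 363.85/773 = 0.53287 + 0.47070 = 1.0036
n_f = 1/1.0036 = 0.9964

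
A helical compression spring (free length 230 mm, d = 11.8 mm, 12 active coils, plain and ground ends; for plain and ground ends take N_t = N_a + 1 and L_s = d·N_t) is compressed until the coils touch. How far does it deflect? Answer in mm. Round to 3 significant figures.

N_t = 13; L_s = 11.8·13 = 153.4 mm
δ_solid = L₀ − L_s = 230 − 153.4 = 76.6 mm

76.6 mm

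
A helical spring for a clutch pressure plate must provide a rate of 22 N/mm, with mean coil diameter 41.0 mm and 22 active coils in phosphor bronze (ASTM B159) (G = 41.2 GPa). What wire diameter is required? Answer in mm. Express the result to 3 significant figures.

d = (8D³N_a·k / G)^(1/4) = (8·41.0³·22·22 / (41.2×10³))^0.25
  = (6477.2)^0.25 = 8.9711 mm

8.97 mm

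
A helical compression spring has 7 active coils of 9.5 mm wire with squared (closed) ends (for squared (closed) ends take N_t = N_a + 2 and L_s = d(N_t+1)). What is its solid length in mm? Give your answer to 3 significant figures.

95.0 mm

squared (closed) ends: N_t = N_a + 2 = 7 + 2 = 9
L_s = d·(N_t+1) = 9.5 × 10 = 95 mm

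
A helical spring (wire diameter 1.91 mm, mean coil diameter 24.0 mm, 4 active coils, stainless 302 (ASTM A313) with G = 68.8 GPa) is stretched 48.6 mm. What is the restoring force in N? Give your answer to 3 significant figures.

k = Gd⁴/(8D³N_a) = (68.8×10³)(1.91⁴)/(8·24.0³·4) = 2.0698 N/mm
F = k·δ = 2.0698 × 48.6 = 100.59 N

101 N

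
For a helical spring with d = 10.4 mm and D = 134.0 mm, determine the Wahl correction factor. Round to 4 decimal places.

C = D/d = 134.0/10.4 = 12.8846
K_W = (4C−1)/(4C−4) + 0.615/C = 50.538/47.538 + 0.0477 = 1.1108

1.1108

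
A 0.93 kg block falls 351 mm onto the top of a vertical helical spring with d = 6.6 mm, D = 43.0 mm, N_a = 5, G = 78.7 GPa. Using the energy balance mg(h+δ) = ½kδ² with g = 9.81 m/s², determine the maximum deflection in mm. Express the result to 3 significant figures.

11.9 mm

k = Gd⁴/(8D³N_a) = (78.7×10³)(6.6⁴)/(8·43.0³·5) = 46.955 N/mm
W = mg = 0.93 × 9.81 = 9.1233 N
½kδ² − Wδ − Wh = 0 → δ = (W + √(W² + 2kWh))/k
δ = (9.1233 + √(83.235 + 300728))/46.955 = (9.1233 + 548.46)/46.955 = 11.875 mm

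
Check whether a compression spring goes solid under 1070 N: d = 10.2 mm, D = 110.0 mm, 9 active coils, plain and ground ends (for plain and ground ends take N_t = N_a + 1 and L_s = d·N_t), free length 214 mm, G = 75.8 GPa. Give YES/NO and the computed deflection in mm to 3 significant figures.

k = Gd⁴/(8D³N_a) = (75.8×10³)(10.2⁴)/(8·110.0³·9) = 8.5617 N/mm
N_t = 10; L_s = 10.2·10 = 102 mm; δ_solid = L₀ − L_s = 214 − 102 = 112 mm
δ = F/k = 1070/8.5617 = 124.98 mm
δ ≥ δ_solid → spring goes solid

YES, δ = 125 mm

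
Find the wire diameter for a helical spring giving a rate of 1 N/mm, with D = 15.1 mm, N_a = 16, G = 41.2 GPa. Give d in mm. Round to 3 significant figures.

1.81 mm

d = (8D³N_a·k / G)^(1/4) = (8·15.1³·16·1 / (41.2×10³))^0.25
  = (10.697)^0.25 = 1.8085 mm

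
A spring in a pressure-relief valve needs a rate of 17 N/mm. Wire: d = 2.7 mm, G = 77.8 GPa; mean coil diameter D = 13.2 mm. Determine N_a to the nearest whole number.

13

N_a = Gd⁴/(8D³k) = (77.8×10³ × 2.7⁴)/(8 × 13.2³ × 17)
    = 4.13461e+06 / 312796 = 13.22 → 13 coils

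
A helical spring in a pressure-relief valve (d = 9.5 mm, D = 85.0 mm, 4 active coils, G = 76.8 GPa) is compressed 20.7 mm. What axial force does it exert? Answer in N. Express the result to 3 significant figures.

659 N

k = Gd⁴/(8D³N_a) = (76.8×10³)(9.5⁴)/(8·85.0³·4) = 31.831 N/mm
F = k·δ = 31.831 × 20.7 = 658.9 N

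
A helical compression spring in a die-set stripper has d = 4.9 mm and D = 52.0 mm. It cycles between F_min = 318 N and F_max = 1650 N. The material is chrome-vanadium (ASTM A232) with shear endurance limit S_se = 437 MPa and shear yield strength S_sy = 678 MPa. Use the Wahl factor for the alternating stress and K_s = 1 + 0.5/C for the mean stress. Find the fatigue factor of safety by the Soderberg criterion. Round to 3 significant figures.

0.273

C = D/d = 52.0/4.9 = 10.6122; K_W = (4C−1)/(4C−4)+0.615/C = 1.1360; K_s = 1+0.5/C = 1.0471
F_a = (F_max−F_min)/2 = 666 N; F_m = (F_max+F_min)/2 = 984 N
τ_a = K_W·8F_aD/(πd³) = 1.1360 × 749.6 = 851.53 MPa
τ_m = K_s·8F_mD/(πd³) = 1.0471 × 1107.5 = 1159.7 MPa
Soderberg: 1/n_f = τ_a/S_se + τ_m/S_sy = 851.53/437 + 1159.7/678 = 1.94858 + 1.71047 = 3.659
n_f = 1/3.659 = 0.2733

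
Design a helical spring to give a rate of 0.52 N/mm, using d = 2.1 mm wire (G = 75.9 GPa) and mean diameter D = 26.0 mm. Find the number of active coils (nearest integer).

20

N_a = Gd⁴/(8D³k) = (75.9×10³ × 2.1⁴)/(8 × 26.0³ × 0.52)
    = 1.47611e+06 / 73116.2 = 20.19 → 20 coils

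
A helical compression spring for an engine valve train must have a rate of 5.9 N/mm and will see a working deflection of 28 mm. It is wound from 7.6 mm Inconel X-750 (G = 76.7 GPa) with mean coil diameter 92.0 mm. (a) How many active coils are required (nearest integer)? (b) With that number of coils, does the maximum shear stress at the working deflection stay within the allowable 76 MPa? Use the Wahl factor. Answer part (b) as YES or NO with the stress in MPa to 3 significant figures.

N_a = Gd⁴/(8D³k) = (76.7×10³)(7.6⁴)/(8·92.0³·5.9) = 6.962 → N_a = 7
Actual rate k = Gd⁴/(8D³·7) = 5.8681 N/mm
Working load F = kδ = 5.8681·28 = 164.31 N
C = 92.0/7.6 = 12.1053; K_W = (4C−1)/(4C−4)+0.615/C = 1.1183
τ_max = K_W·8FD/(πd³) = 1.1183·87.689 = 98.066 MPa
τ_max > 76 MPa → exceeds allowable

(a) 7 coils; (b) NO, τ_max = 98.1 MPa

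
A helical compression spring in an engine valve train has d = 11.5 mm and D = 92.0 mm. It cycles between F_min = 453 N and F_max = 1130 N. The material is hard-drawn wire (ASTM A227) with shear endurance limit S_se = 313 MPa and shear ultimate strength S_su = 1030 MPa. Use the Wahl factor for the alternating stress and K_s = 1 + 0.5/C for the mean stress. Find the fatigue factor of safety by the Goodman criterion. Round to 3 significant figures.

3.10

C = D/d = 92.0/11.5 = 8.0000; K_W = (4C−1)/(4C−4)+0.615/C = 1.1840; K_s = 1+0.5/C = 1.0625
F_a = (F_max−F_min)/2 = 338.5 N; F_m = (F_max+F_min)/2 = 791.5 N
τ_a = K_W·8F_aD/(πd³) = 1.1840 × 52.143 = 61.738 MPa
τ_m = K_s·8F_mD/(πd³) = 1.0625 × 121.92 = 129.54 MPa
Goodman: 1/n_f = τ_a/S_se + τ_m/S_su = 61.738/313 + 129.54/1030 = 0.19725 + 0.12577 = 0.32302
n_f = 1/0.32302 = 3.096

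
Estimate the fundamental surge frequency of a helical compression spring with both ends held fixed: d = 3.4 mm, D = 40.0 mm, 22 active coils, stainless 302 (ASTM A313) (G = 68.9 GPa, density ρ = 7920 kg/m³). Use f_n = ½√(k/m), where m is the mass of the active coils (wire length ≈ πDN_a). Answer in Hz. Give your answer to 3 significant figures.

32.1 Hz

k = Gd⁴/(8D³N_a) = (68.9×10³)(3.4⁴)/(8·40.0³·22) = 0.81741 N/mm = 817.41 N/m
Wire length L = πDN_a = π·40.0·22 = 2764.6 mm
m = ρ·(πd²/4)·L = 7920 × 9.0792×10⁻⁶ m² × 2.7646 m = 0.19879 kg
f_n = ½√(k/m) = 0.5·√(817.41/0.19879) = 0.5·√(4111.8) = 32.062 Hz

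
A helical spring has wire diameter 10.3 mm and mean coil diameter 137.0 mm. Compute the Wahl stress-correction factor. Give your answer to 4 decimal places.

C = D/d = 137.0/10.3 = 13.3010
K_W = (4C−1)/(4C−4) + 0.615/C = 52.204/49.204 + 0.0462 = 1.1072

1.1072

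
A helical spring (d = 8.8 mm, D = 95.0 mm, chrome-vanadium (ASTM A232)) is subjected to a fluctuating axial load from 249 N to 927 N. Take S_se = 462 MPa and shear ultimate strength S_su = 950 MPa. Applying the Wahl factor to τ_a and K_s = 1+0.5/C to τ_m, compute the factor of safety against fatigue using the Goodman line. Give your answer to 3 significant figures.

C = D/d = 95.0/8.8 = 10.7955; K_W = (4C−1)/(4C−4)+0.615/C = 1.1335; K_s = 1+0.5/C = 1.0463
F_a = (F_max−F_min)/2 = 339 N; F_m = (F_max+F_min)/2 = 588 N
τ_a = K_W·8F_aD/(πd³) = 1.1335 × 120.34 = 136.41 MPa
τ_m = K_s·8F_mD/(πd³) = 1.0463 × 208.73 = 218.4 MPa
Goodman: 1/n_f = τ_a/S_se + τ_m/S_su = 136.41/462 + 218.4/950 = 0.29526 + 0.22990 = 0.52516
n_f = 1/0.52516 = 1.904

1.90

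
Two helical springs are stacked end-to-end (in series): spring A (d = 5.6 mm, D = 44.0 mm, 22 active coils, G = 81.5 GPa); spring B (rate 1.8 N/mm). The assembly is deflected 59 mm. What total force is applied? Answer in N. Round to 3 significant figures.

79.4 N

k_A = Gd⁴/(8D³N_a) = (81.5×10³)(5.6⁴)/(8·44.0³·22) = 5.3461 N/mm
Series: 1/k_eq = 1/5.3461 + 1/1.8 = 0.74261; k_eq = 1.3466 N/mm
F = k_eq·δ = 1.3466·59 = 79.45 N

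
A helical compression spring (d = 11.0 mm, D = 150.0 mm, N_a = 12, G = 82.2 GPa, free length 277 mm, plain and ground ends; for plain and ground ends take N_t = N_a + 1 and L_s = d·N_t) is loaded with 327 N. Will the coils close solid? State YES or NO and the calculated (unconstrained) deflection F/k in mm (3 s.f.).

NO, δ = 88.0 mm

k = Gd⁴/(8D³N_a) = (82.2×10³)(11.0⁴)/(8·150.0³·12) = 3.7145 N/mm
N_t = 13; L_s = 11.0·13 = 143 mm; δ_solid = L₀ − L_s = 277 − 143 = 134 mm
δ = F/k = 327/3.7145 = 88.034 mm
δ < δ_solid → spring does not go solid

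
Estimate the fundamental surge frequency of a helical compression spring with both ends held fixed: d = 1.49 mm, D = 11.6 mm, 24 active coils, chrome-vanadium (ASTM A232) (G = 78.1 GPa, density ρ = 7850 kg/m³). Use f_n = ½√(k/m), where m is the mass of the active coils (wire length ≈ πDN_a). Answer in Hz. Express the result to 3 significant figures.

164 Hz

k = Gd⁴/(8D³N_a) = (78.1×10³)(1.49⁴)/(8·11.6³·24) = 1.2845 N/mm = 1284.5 N/m
Wire length L = πDN_a = π·11.6·24 = 874.62 mm
m = ρ·(πd²/4)·L = 7850 × 1.7437×10⁻⁶ m² × 0.87462 m = 0.011972 kg
f_n = ½√(k/m) = 0.5·√(1284.5/0.011972) = 0.5·√(1.0729e+05) = 163.78 Hz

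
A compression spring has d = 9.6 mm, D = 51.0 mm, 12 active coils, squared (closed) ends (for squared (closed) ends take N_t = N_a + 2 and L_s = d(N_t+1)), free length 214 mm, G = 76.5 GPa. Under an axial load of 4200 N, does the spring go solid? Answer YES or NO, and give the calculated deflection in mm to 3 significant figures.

k = Gd⁴/(8D³N_a) = (76.5×10³)(9.6⁴)/(8·51.0³·12) = 51.023 N/mm
N_t = 14; L_s = 9.6·15 = 144 mm; δ_solid = L₀ − L_s = 214 − 144 = 70 mm
δ = F/k = 4200/51.023 = 82.316 mm
δ ≥ δ_solid → spring goes solid

YES, δ = 82.3 mm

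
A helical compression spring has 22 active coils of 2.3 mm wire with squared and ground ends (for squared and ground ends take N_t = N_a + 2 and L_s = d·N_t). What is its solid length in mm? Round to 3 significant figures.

55.2 mm

squared and ground ends: N_t = N_a + 2 = 22 + 2 = 24
L_s = d·N_t = 2.3 × 24 = 55.2 mm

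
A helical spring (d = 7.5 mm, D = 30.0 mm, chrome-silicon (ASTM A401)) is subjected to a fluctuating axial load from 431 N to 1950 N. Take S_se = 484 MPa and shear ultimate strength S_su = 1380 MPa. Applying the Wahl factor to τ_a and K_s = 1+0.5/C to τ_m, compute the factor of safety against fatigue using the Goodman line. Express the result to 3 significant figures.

C = D/d = 30.0/7.5 = 4.0000; K_W = (4C−1)/(4C−4)+0.615/C = 1.4038; K_s = 1+0.5/C = 1.1250
F_a = (F_max−F_min)/2 = 759.5 N; F_m = (F_max+F_min)/2 = 1190.5 N
τ_a = K_W·8F_aD/(πd³) = 1.4038 × 137.53 = 193.06 MPa
τ_m = K_s·8F_mD/(πd³) = 1.1250 × 215.58 = 242.53 MPa
Goodman: 1/n_f = τ_a/S_se + τ_m/S_su = 193.06/484 + 242.53/1380 = 0.39889 + 0.17574 = 0.57463
n_f = 1/0.57463 = 1.74

1.74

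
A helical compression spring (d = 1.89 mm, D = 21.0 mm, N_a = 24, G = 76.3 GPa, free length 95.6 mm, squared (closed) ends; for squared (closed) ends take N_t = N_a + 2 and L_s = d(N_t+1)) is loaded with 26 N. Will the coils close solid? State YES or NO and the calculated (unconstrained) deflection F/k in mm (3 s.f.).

YES, δ = 47.5 mm

k = Gd⁴/(8D³N_a) = (76.3×10³)(1.89⁴)/(8·21.0³·24) = 0.54754 N/mm
N_t = 26; L_s = 1.89·27 = 51.03 mm; δ_solid = L₀ − L_s = 95.6 − 51.03 = 44.57 mm
δ = F/k = 26/0.54754 = 47.485 mm
δ ≥ δ_solid → spring goes solid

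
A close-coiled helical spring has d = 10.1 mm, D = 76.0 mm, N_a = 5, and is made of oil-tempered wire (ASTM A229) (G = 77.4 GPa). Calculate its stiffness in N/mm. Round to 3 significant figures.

45.9 N/mm

k = Gd⁴/(8D³N_a) = (77.4×10³ × 10.1⁴) / (8 × 76.0³ × 5)
  = 8.05428e+08 / 1.7559e+07 = 45.87 N/mm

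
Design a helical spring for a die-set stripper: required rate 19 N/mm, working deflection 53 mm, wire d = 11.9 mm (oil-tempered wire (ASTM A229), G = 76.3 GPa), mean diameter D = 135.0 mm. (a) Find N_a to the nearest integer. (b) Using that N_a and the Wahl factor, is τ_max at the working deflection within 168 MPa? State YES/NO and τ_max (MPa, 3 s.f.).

N_a = Gd⁴/(8D³k) = (76.3×10³)(11.9⁴)/(8·135.0³·19) = 4.091 → N_a = 4
Actual rate k = Gd⁴/(8D³·4) = 19.434 N/mm
Working load F = kδ = 19.434·53 = 1030 N
C = 135.0/11.9 = 11.3445; K_W = (4C−1)/(4C−4)+0.615/C = 1.1267
τ_max = K_W·8FD/(πd³) = 1.1267·210.12 = 236.75 MPa
τ_max > 168 MPa → exceeds allowable

(a) 4 coils; (b) NO, τ_max = 237 MPa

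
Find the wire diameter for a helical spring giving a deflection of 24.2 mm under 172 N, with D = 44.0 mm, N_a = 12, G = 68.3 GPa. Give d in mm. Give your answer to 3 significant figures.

5.40 mm

Required rate k = F/δ = 172/24.2 = 7.1074 N/mm
d = (8D³N_a·k / G)^(1/4) = (8·44.0³·12·7.1074 / (68.3×10³))^0.25
  = (850.98)^0.25 = 5.4011 mm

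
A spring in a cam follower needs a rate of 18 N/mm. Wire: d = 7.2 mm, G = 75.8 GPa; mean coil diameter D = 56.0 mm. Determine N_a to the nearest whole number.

8

N_a = Gd⁴/(8D³k) = (75.8×10³ × 7.2⁴)/(8 × 56.0³ × 18)
    = 2.03704e+08 / 2.52887e+07 = 8.055 → 8 coils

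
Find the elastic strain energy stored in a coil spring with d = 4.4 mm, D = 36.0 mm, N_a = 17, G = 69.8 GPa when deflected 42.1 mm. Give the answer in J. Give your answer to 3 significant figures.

3.65 J

k = Gd⁴/(8D³N_a) = (69.8×10³)(4.4⁴)/(8·36.0³·17) = 4.1231 N/mm
U = ½kδ² = 0.5 × 4.1231 × 42.1² = 3653.9 N·mm = 3.6539 J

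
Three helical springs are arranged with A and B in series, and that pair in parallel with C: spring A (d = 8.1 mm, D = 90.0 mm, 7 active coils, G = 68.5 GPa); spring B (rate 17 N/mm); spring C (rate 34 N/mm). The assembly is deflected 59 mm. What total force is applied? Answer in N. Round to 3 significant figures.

k_A = Gd⁴/(8D³N_a) = (68.5×10³)(8.1⁴)/(8·90.0³·7) = 7.223 N/mm
Springs A,B series: k_AB = 1/(1/7.223+1/17) = 5.0692 N/mm; parallel with C: k_eq = 5.0692+34 = 39.069 N/mm
F = k_eq·δ = 39.069·59 = 2305.1 N

2310 N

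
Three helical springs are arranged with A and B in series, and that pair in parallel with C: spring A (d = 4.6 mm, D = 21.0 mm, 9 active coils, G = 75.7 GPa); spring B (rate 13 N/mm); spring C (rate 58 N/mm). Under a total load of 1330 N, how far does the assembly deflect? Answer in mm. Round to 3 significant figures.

k_A = Gd⁴/(8D³N_a) = (75.7×10³)(4.6⁴)/(8·21.0³·9) = 50.832 N/mm
Springs A,B series: k_AB = 1/(1/50.832+1/13) = 10.352 N/mm; parallel with C: k_eq = 10.352+58 = 68.352 N/mm
δ = F/k_eq = 1330/68.352 = 19.458 mm

19.5 mm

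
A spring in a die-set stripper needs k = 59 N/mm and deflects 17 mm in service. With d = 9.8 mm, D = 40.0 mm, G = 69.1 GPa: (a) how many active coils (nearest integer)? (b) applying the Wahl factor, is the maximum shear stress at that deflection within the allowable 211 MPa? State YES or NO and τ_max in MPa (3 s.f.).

(a) 21 coils; (b) YES, τ_max = 152 MPa

N_a = Gd⁴/(8D³k) = (69.1×10³)(9.8⁴)/(8·40.0³·59) = 21.1 → N_a = 21
Actual rate k = Gd⁴/(8D³·21) = 59.278 N/mm
Working load F = kδ = 59.278·17 = 1007.7 N
C = 40.0/9.8 = 4.0816; K_W = (4C−1)/(4C−4)+0.615/C = 1.3941
τ_max = K_W·8FD/(πd³) = 1.3941·109.06 = 152.03 MPa
τ_max ≤ 211 MPa → acceptable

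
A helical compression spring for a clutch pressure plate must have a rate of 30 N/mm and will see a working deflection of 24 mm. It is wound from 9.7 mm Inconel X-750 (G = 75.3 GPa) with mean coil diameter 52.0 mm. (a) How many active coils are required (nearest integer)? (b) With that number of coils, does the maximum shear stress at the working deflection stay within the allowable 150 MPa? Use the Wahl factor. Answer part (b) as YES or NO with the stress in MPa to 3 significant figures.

(a) 20 coils; (b) YES, τ_max = 133 MPa

N_a = Gd⁴/(8D³k) = (75.3×10³)(9.7⁴)/(8·52.0³·30) = 19.75 → N_a = 20
Actual rate k = Gd⁴/(8D³·20) = 29.631 N/mm
Working load F = kδ = 29.631·24 = 711.15 N
C = 52.0/9.7 = 5.3608; K_W = (4C−1)/(4C−4)+0.615/C = 1.2867
τ_max = K_W·8FD/(πd³) = 1.2867·103.18 = 132.76 MPa
τ_max ≤ 150 MPa → acceptable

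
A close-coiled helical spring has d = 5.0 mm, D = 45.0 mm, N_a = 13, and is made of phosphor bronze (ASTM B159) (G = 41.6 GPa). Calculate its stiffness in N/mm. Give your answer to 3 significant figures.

2.74 N/mm

k = Gd⁴/(8D³N_a) = (41.6×10³ × 5.0⁴) / (8 × 45.0³ × 13)
  = 2.6e+07 / 9.477e+06 = 2.7435 N/mm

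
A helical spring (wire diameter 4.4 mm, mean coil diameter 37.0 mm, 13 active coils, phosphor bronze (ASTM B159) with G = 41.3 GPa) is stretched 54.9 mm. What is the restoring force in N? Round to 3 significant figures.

161 N

k = Gd⁴/(8D³N_a) = (41.3×10³)(4.4⁴)/(8·37.0³·13) = 2.9385 N/mm
F = k·δ = 2.9385 × 54.9 = 161.32 N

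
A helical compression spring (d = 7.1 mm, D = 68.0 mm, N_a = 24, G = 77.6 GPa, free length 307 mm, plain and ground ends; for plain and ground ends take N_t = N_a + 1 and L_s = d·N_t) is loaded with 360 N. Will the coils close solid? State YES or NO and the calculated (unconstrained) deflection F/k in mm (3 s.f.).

NO, δ = 110 mm

k = Gd⁴/(8D³N_a) = (77.6×10³)(7.1⁴)/(8·68.0³·24) = 3.2664 N/mm
N_t = 25; L_s = 7.1·25 = 177.5 mm; δ_solid = L₀ − L_s = 307 − 177.5 = 129.5 mm
δ = F/k = 360/3.2664 = 110.21 mm
δ < δ_solid → spring does not go solid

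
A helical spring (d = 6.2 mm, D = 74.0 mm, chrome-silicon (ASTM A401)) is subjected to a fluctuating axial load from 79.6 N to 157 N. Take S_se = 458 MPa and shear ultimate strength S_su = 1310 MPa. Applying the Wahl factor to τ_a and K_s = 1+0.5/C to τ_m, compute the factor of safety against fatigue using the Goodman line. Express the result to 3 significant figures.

6.70

C = D/d = 74.0/6.2 = 11.9355; K_W = (4C−1)/(4C−4)+0.615/C = 1.1201; K_s = 1+0.5/C = 1.0419
F_a = (F_max−F_min)/2 = 38.7 N; F_m = (F_max+F_min)/2 = 118.3 N
τ_a = K_W·8F_aD/(πd³) = 1.1201 × 30.599 = 34.274 MPa
τ_m = K_s·8F_mD/(πd³) = 1.0419 × 93.537 = 97.455 MPa
Goodman: 1/n_f = τ_a/S_se + τ_m/S_su = 34.274/458 + 97.455/1310 = 0.07483 + 0.07439 = 0.14923
n_f = 1/0.14923 = 6.701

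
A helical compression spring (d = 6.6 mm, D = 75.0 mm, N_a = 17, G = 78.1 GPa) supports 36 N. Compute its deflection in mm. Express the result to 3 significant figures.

13.9 mm

k = Gd⁴/(8D³N_a) = (78.1×10³)(6.6⁴)/(8·75.0³·17) = 2.5829 N/mm
δ = F/k = 36 / 2.5829 = 13.938 mm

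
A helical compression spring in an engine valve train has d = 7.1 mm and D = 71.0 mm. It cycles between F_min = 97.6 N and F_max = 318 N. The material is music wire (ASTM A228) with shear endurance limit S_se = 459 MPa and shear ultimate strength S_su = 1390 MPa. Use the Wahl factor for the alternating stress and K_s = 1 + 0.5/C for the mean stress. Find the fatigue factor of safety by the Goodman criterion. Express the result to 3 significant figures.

4.58

C = D/d = 71.0/7.1 = 10.0000; K_W = (4C−1)/(4C−4)+0.615/C = 1.1448; K_s = 1+0.5/C = 1.0500
F_a = (F_max−F_min)/2 = 110.2 N; F_m = (F_max+F_min)/2 = 207.8 N
τ_a = K_W·8F_aD/(πd³) = 1.1448 × 55.668 = 63.73 MPa
τ_m = K_s·8F_mD/(πd³) = 1.0500 × 104.97 = 110.22 MPa
Goodman: 1/n_f = τ_a/S_se + τ_m/S_su = 63.73/459 + 110.22/1390 = 0.13885 + 0.07929 = 0.21814
n_f = 1/0.21814 = 4.584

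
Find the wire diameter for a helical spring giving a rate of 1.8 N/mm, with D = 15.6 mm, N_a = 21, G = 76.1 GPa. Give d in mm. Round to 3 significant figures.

1.97 mm

d = (8D³N_a·k / G)^(1/4) = (8·15.6³·21·1.8 / (76.1×10³))^0.25
  = (15.086)^0.25 = 1.9708 mm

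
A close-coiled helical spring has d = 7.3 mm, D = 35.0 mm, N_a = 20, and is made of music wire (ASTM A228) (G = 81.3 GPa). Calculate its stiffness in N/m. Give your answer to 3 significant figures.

33700 N/m

k = Gd⁴/(8D³N_a) = (81.3×10³ × 7.3⁴) / (8 × 35.0³ × 20)
  = 2.30878e+08 / 6.86e+06 = 33.656 N/mm = 33656 N/m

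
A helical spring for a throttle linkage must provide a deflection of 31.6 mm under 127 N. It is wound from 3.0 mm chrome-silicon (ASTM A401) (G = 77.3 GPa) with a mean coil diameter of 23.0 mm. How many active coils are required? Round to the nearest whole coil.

16

Required rate k = F/δ = 127/31.6 = 4.019 N/mm
N_a = Gd⁴/(8D³k) = (77.3×10³ × 3.0⁴)/(8 × 23.0³ × 4.019)
    = 6.2613e+06 / 391192 = 16.01 → 16 coils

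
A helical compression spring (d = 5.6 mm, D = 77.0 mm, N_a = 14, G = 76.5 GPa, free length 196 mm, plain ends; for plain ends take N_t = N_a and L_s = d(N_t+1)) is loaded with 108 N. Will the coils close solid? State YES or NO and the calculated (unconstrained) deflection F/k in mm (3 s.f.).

NO, δ = 73.4 mm

k = Gd⁴/(8D³N_a) = (76.5×10³)(5.6⁴)/(8·77.0³·14) = 1.4714 N/mm
N_t = 14; L_s = 5.6·15 = 84 mm; δ_solid = L₀ − L_s = 196 − 84 = 112 mm
δ = F/k = 108/1.4714 = 73.401 mm
δ < δ_solid → spring does not go solid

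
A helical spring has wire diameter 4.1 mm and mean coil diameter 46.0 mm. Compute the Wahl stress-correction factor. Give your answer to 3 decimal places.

1.128

C = D/d = 46.0/4.1 = 11.2195
K_W = (4C−1)/(4C−4) + 0.615/C = 43.878/40.878 + 0.0548 = 1.1282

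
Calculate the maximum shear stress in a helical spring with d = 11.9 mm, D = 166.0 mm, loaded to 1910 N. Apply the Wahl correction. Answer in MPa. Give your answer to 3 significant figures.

Spring index C = D/d = 166.0/11.9 = 13.9496
K_W = (4C−1)/(4C−4) + 0.615/C = 54.798/51.798 + 0.0441 = 1.1020
τ₀ = 8FD/(πd³) = 8·1910·166.0/(π·11.9³) = 2.53648e+06/5294.1 = 479.12 MPa
τ_max = K·τ₀ = 1.1020 × 479.12 = 527.99 MPa

528 MPa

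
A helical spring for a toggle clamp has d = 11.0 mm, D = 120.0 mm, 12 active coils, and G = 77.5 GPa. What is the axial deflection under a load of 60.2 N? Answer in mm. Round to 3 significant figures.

8.80 mm

k = Gd⁴/(8D³N_a) = (77.5×10³)(11.0⁴)/(8·120.0³·12) = 6.84 N/mm
δ = F/k = 60.2 / 6.84 = 8.8011 mm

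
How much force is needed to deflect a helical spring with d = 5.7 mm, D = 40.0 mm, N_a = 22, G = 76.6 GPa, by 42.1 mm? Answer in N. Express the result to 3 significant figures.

k = Gd⁴/(8D³N_a) = (76.6×10³)(5.7⁴)/(8·40.0³·22) = 7.1785 N/mm
F = k·δ = 7.1785 × 42.1 = 302.22 N

302 N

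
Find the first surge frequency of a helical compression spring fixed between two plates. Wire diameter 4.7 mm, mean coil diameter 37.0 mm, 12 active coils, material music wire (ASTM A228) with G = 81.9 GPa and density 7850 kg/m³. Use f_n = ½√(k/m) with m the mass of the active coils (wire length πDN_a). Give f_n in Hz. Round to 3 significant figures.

104 Hz

k = Gd⁴/(8D³N_a) = (81.9×10³)(4.7⁴)/(8·37.0³·12) = 8.2186 N/mm = 8218.6 N/m
Wire length L = πDN_a = π·37.0·12 = 1394.9 mm
m = ρ·(πd²/4)·L = 7850 × 17.349×10⁻⁶ m² × 1.3949 m = 0.18997 kg
f_n = ½√(k/m) = 0.5·√(8218.6/0.18997) = 0.5·√(43262) = 104 Hz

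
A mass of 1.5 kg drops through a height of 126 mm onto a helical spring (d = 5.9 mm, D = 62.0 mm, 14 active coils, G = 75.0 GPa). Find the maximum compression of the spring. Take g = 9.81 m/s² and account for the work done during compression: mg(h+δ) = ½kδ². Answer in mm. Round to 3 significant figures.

37.6 mm

k = Gd⁴/(8D³N_a) = (75.0×10³)(5.9⁴)/(8·62.0³·14) = 3.4047 N/mm
W = mg = 1.5 × 9.81 = 14.715 N
½kδ² − Wδ − Wh = 0 → δ = (W + √(W² + 2kWh))/k
δ = (14.715 + √(216.53 + 12625.2))/3.4047 = (14.715 + 113.32)/3.4047 = 37.606 mm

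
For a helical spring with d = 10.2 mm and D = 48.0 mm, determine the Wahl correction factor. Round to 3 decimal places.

C = D/d = 48.0/10.2 = 4.7059
K_W = (4C−1)/(4C−4) + 0.615/C = 17.824/14.824 + 0.1307 = 1.3331

1.333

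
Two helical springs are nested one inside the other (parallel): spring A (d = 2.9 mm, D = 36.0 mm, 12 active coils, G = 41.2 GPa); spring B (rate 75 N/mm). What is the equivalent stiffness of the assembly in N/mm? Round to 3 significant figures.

k_A = Gd⁴/(8D³N_a) = (41.2×10³)(2.9⁴)/(8·36.0³·12) = 0.65059 N/mm
Parallel: k_eq = 0.65059 + 75 = 75.651 N/mm

75.7 N/mm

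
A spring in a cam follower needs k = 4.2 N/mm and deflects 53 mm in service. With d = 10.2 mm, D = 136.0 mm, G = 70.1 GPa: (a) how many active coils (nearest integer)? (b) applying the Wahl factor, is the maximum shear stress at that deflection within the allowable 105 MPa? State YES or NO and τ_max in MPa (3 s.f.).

N_a = Gd⁴/(8D³k) = (70.1×10³)(10.2⁴)/(8·136.0³·4.2) = 8.978 → N_a = 9
Actual rate k = Gd⁴/(8D³·9) = 4.1896 N/mm
Working load F = kδ = 4.1896·53 = 222.05 N
C = 136.0/10.2 = 13.3333; K_W = (4C−1)/(4C−4)+0.615/C = 1.1069
τ_max = K_W·8FD/(πd³) = 1.1069·72.464 = 80.213 MPa
τ_max ≤ 105 MPa → acceptable

(a) 9 coils; (b) YES, τ_max = 80.2 MPa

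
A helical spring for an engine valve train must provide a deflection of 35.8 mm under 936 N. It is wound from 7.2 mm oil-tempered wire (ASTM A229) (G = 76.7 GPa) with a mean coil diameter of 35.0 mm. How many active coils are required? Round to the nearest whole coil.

23

Required rate k = F/δ = 936/35.8 = 26.145 N/mm
N_a = Gd⁴/(8D³k) = (76.7×10³ × 7.2⁴)/(8 × 35.0³ × 26.145)
    = 2.06122e+08 / 8.96782e+06 = 22.98 → 23 coils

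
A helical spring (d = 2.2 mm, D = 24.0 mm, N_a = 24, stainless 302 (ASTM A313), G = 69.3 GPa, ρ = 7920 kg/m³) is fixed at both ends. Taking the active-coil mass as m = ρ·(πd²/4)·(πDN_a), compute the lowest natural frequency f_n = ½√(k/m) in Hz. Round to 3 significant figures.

k = Gd⁴/(8D³N_a) = (69.3×10³)(2.2⁴)/(8·24.0³·24) = 0.61163 N/mm = 611.63 N/m
Wire length L = πDN_a = π·24.0·24 = 1809.6 mm
m = ρ·(πd²/4)·L = 7920 × 3.8013×10⁻⁶ m² × 1.8096 m = 0.054479 kg
f_n = ½√(k/m) = 0.5·√(611.63/0.054479) = 0.5·√(11227) = 52.978 Hz

53.0 Hz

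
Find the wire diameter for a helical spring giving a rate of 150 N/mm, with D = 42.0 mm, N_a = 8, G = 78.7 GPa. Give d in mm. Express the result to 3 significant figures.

9.75 mm

d = (8D³N_a·k / G)^(1/4) = (8·42.0³·8·150 / (78.7×10³))^0.25
  = (9037.4)^0.25 = 9.7501 mm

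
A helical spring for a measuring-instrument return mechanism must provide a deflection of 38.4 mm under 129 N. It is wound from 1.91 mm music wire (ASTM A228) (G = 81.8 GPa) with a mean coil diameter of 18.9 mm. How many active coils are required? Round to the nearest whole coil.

6

Required rate k = F/δ = 129/38.4 = 3.3594 N/mm
N_a = Gd⁴/(8D³k) = (81.8×10³ × 1.91⁴)/(8 × 18.9³ × 3.3594)
    = 1.08865e+06 / 181440 = 6 → 6 coils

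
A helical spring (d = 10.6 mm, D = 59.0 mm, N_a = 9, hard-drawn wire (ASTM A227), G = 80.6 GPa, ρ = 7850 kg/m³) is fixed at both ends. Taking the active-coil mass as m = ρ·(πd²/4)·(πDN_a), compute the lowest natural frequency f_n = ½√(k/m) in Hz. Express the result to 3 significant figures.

122 Hz

k = Gd⁴/(8D³N_a) = (80.6×10³)(10.6⁴)/(8·59.0³·9) = 68.813 N/mm = 68813 N/m
Wire length L = πDN_a = π·59.0·9 = 1668.2 mm
m = ρ·(πd²/4)·L = 7850 × 88.247×10⁻⁶ m² × 1.6682 m = 1.1556 kg
f_n = ½√(k/m) = 0.5·√(68813/1.1556) = 0.5·√(59546) = 122.01 Hz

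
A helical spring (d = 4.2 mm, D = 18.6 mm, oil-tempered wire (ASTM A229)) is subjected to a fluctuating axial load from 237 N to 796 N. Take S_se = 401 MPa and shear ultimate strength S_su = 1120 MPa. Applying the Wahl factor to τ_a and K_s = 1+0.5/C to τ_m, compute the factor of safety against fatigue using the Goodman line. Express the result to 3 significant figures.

C = D/d = 18.6/4.2 = 4.4286; K_W = (4C−1)/(4C−4)+0.615/C = 1.3576; K_s = 1+0.5/C = 1.1129
F_a = (F_max−F_min)/2 = 279.5 N; F_m = (F_max+F_min)/2 = 516.5 N
τ_a = K_W·8F_aD/(πd³) = 1.3576 × 178.68 = 242.59 MPa
τ_m = K_s·8F_mD/(πd³) = 1.1129 × 330.2 = 367.48 MPa
Goodman: 1/n_f = τ_a/S_se + τ_m/S_su = 242.59/401 + 367.48/1120 = 0.60495 + 0.32811 = 0.93306
n_f = 1/0.93306 = 1.072

1.07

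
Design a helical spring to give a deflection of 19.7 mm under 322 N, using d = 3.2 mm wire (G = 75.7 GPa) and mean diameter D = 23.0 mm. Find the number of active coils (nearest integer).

5

Required rate k = F/δ = 322/19.7 = 16.345 N/mm
N_a = Gd⁴/(8D³k) = (75.7×10³ × 3.2⁴)/(8 × 23.0³ × 16.345)
    = 7.93772e+06 / 1.59097e+06 = 4.989 → 5 coils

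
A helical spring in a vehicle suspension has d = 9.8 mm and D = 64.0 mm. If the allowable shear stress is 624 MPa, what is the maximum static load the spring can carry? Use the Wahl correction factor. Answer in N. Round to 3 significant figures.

2930 N

C = D/d = 64.0/9.8 = 6.5306
K_W = (4C−1)/(4C−4) + 0.615/C = 25.122/22.122 + 0.0942 = 1.2298
τ_max = K·8FD/(πd³) → F_max = τ_allow·πd³/(8DK)
F_max = 624·π·9.8³/(8·64.0·1.2298) = 1.8451e+06/629.65 = 2930.3 N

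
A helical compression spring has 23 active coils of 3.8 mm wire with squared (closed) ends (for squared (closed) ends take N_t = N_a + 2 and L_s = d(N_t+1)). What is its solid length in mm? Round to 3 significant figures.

squared (closed) ends: N_t = N_a + 2 = 23 + 2 = 25
L_s = d·(N_t+1) = 3.8 × 26 = 98.8 mm

98.8 mm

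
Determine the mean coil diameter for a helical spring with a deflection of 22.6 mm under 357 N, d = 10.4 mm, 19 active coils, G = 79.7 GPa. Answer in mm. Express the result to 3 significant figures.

Required rate k = F/δ = 357/22.6 = 15.796 N/mm
D = (Gd⁴/(8N_a·k))^(1/3) = (79.7×10³·10.4⁴/(8·19·15.796))^(1/3)
  = (388319)^(1/3) = 72.9563 mm

73.0 mm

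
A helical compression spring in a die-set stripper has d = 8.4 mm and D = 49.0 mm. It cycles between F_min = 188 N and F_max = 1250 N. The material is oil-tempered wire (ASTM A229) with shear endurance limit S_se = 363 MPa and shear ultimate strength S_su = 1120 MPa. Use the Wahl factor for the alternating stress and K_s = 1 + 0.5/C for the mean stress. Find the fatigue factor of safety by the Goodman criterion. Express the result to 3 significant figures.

1.87

C = D/d = 49.0/8.4 = 5.8333; K_W = (4C−1)/(4C−4)+0.615/C = 1.2606; K_s = 1+0.5/C = 1.0857
F_a = (F_max−F_min)/2 = 531 N; F_m = (F_max+F_min)/2 = 719 N
τ_a = K_W·8F_aD/(πd³) = 1.2606 × 111.79 = 140.92 MPa
τ_m = K_s·8F_mD/(πd³) = 1.0857 × 151.37 = 164.34 MPa
Goodman: 1/n_f = τ_a/S_se + τ_m/S_su = 140.92/363 + 164.34/1120 = 0.38821 + 0.14673 = 0.53494
n_f = 1/0.53494 = 1.869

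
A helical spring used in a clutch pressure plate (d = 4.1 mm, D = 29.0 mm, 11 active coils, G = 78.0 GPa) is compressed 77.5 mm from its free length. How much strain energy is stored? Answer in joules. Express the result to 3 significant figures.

k = Gd⁴/(8D³N_a) = (78.0×10³)(4.1⁴)/(8·29.0³·11) = 10.27 N/mm
U = ½kδ² = 0.5 × 10.27 × 77.5² = 30841 N·mm = 30.841 J

30.8 J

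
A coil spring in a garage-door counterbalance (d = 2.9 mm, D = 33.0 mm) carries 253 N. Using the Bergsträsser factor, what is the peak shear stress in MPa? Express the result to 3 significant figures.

974 MPa

Spring index C = D/d = 33.0/2.9 = 11.3793
K_B = (4C+2)/(4C−3) = 47.517/42.517 = 1.1176
τ₀ = 8FD/(πd³) = 8·253·33.0/(π·2.9³) = 66792/76.62 = 871.73 MPa
τ_max = K·τ₀ = 1.1176 × 871.73 = 974.24 MPa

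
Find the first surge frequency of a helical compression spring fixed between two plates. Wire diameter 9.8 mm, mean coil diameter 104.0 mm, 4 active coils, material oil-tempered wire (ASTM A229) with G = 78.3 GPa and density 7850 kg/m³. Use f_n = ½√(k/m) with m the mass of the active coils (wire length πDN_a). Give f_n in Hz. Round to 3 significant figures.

80.5 Hz

k = Gd⁴/(8D³N_a) = (78.3×10³)(9.8⁴)/(8·104.0³·4) = 20.064 N/mm = 20064 N/m
Wire length L = πDN_a = π·104.0·4 = 1306.9 mm
m = ρ·(πd²/4)·L = 7850 × 75.43×10⁻⁶ m² × 1.3069 m = 0.77385 kg
f_n = ½√(k/m) = 0.5·√(20064/0.77385) = 0.5·√(25928) = 80.51 Hz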